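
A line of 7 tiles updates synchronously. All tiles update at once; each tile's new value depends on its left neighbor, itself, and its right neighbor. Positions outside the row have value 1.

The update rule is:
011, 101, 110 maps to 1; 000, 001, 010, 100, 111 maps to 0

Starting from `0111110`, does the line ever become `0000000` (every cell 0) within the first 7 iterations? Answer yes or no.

no

1100011
0100010
1000001
1000001  (fixed point — unchanged through iteration 7)
iteration 7 is 1000001, still not uniform 0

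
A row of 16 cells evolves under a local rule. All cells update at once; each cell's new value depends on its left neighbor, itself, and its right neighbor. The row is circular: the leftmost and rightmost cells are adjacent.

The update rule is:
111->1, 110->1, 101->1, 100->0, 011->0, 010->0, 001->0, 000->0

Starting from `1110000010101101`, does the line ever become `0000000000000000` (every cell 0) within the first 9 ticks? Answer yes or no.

tick 1: 1110000001010110
tick 2: 0110000000101011
tick 3: 1010000000010101
tick 4: 1100000000001010
tick 5: 0100000000000101
tick 6: 1000000000000010
tick 7: 0000000000000001
tick 8: 0000000000000000
all cells are 0 at tick 8

yes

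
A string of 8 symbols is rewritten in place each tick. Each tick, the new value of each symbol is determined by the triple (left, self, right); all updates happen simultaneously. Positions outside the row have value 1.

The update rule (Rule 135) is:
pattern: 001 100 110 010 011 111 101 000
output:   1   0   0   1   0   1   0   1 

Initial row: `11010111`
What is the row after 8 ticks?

01011110

tick 1: 10010011
tick 2: 00110101
tick 3: 01000100
tick 4: 01011101
tick 5: 01001000
tick 6: 01011011
tick 7: 01000001
tick 8: 01011110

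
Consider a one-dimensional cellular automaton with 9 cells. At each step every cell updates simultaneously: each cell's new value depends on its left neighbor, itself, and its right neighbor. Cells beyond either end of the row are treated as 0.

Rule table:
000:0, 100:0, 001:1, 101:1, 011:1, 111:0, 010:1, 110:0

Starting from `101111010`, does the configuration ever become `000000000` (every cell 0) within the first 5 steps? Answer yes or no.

no

step 1: 111000110
step 2: 100001100
step 3: 100011000
step 4: 100110000
step 5: 101100000
step 5 is 101100000, still not uniform 0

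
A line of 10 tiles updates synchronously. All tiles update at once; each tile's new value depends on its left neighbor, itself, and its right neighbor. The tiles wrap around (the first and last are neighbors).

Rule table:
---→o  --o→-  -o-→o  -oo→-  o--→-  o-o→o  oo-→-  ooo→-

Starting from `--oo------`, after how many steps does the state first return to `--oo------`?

2

o----ooooo
--oo------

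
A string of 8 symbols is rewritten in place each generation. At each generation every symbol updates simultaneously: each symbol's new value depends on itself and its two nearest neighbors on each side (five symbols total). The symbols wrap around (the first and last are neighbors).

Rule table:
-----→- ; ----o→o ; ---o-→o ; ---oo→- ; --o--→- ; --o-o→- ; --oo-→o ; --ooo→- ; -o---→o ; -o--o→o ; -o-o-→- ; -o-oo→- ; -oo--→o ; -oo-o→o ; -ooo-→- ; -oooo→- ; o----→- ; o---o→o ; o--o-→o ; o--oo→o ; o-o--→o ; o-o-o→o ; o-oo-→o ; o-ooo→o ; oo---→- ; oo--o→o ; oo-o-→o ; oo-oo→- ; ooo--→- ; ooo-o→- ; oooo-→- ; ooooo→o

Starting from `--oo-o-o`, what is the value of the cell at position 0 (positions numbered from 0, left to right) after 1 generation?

o

oooooo-o
position 0 holds o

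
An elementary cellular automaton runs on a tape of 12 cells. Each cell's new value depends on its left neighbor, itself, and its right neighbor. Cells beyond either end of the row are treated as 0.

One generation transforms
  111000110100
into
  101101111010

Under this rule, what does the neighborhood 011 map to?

1

At position 0 the neighborhood is 011; the next row has 1 there.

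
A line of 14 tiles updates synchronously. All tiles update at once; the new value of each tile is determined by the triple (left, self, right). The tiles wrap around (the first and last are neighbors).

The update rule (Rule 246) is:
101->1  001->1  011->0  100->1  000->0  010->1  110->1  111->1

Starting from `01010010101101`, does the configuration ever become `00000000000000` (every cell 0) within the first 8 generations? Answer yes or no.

no

11111111110111
11111111111011
11111111111101
11111111111110
01111111111111
10111111111111
11011111111111
11101111111111
generation 8 is 11101111111111, still not uniform 0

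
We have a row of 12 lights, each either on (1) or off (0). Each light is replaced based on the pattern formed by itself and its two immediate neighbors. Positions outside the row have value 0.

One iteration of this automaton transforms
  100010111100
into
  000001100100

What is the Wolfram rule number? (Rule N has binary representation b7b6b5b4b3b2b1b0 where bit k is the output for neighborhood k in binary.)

position 7: 111 → 0  (bit 7 = 0)
position 9: 110 → 1  (bit 6 = 1)
position 5: 101 → 1  (bit 5 = 1)
position 1: 100 → 0  (bit 4 = 0)
position 6: 011 → 1  (bit 3 = 1)
position 0: 010 → 0  (bit 2 = 0)
position 3: 001 → 0  (bit 1 = 0)
position 2: 000 → 0  (bit 0 = 0)
bits b7..b0 = 01101000 = 104

104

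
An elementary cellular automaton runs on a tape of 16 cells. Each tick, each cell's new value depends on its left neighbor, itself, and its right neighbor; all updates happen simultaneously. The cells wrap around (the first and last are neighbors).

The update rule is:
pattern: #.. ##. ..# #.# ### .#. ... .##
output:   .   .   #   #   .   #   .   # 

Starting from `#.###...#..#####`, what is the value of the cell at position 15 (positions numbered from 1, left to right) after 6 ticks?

.##....##.##....
##....##.##.....
#....##.##.....#
....##.##.....##
...##.##.....##.
..##.##.....##..
position 15 holds .

.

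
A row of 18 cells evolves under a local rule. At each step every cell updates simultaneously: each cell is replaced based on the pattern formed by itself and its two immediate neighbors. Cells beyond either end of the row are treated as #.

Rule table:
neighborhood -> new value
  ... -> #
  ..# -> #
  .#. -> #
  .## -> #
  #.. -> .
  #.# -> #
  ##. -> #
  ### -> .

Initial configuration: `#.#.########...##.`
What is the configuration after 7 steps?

#####......#.#####
....#.########....
.######......#.###
##....#.########..
.#.######......#.#
####....#.########
...#.######.......

...#.######.......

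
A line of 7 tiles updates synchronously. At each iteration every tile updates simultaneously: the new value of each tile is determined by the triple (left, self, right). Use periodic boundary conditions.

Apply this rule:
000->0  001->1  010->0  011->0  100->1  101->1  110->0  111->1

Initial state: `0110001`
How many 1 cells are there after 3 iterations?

3

iteration 1: 1001010
iteration 2: 0110101
iteration 3: 1001010
count of 1: 3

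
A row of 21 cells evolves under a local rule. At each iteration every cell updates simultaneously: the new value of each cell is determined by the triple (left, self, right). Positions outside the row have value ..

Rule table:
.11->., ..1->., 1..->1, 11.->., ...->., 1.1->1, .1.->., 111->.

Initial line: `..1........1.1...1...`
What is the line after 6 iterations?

........1........1.1.

...1........1.1...1..
....1........1.1...1.
.....1........1.1...1
......1........1.1...
.......1........1.1..
........1........1.1.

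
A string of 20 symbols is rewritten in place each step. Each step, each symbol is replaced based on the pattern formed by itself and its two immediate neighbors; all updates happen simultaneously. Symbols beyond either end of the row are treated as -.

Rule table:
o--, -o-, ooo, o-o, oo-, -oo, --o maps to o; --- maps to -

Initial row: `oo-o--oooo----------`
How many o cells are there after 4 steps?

ooooooooooo---------
oooooooooooo--------
ooooooooooooo-------
oooooooooooooo------
count of o: 14

14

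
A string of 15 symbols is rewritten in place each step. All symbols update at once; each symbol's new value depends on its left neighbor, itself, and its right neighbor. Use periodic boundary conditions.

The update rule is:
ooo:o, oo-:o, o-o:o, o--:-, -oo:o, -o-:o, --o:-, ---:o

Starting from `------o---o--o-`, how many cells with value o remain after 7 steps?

step 1: ooooo-o-o-o--o-
step 2: ooooooooooo--oo
step 3: ooooooooooo--oo  (fixed point — unchanged through step 7)
count of o: 13

13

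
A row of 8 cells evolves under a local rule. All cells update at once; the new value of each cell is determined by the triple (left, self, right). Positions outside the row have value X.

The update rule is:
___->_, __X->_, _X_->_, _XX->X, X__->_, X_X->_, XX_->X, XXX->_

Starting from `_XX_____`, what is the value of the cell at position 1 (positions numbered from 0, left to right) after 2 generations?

X

_XX_____  (fixed point — unchanged through generation 2)
position 1 holds X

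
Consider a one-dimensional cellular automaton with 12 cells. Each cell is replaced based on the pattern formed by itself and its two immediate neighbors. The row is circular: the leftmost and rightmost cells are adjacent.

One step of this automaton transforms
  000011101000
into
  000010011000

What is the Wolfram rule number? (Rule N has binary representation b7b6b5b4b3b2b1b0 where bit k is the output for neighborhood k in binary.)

44

position 5: 111 → 0  (bit 7 = 0)
position 6: 110 → 0  (bit 6 = 0)
position 7: 101 → 1  (bit 5 = 1)
position 9: 100 → 0  (bit 4 = 0)
position 4: 011 → 1  (bit 3 = 1)
position 8: 010 → 1  (bit 2 = 1)
position 3: 001 → 0  (bit 1 = 0)
position 0: 000 → 0  (bit 0 = 0)
bits b7..b0 = 00101100 = 44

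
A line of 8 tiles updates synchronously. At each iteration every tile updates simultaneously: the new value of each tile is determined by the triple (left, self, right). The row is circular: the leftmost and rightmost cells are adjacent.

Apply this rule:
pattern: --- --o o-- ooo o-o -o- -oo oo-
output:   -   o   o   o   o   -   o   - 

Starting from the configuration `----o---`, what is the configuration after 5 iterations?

---o-o--
--o-o-o-
-o-o-o-o
o-o-o-o-
-o-o-o-o

-o-o-o-o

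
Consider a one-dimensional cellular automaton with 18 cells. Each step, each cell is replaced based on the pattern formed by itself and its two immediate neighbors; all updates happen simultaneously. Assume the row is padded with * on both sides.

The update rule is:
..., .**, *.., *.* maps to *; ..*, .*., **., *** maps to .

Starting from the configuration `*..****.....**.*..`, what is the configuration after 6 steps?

step 1: .*.*...****.*.*.*.
step 2: *.*.**.*...*.*.*.*
step 3: .*.**.*.**..*.*.**
step 4: *.**.*.**.*..*.**.
step 5: .**.*.**.*.*..**.*
step 6: **.*.**.*.*.*.*.**

**.*.**.*.*.*.*.**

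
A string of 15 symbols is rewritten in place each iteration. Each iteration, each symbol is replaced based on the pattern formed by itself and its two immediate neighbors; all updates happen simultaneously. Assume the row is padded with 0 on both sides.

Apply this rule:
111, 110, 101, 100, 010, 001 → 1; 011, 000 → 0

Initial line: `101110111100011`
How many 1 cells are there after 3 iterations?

12

110111011110101
011011101111111
101101110111111
count of 1: 12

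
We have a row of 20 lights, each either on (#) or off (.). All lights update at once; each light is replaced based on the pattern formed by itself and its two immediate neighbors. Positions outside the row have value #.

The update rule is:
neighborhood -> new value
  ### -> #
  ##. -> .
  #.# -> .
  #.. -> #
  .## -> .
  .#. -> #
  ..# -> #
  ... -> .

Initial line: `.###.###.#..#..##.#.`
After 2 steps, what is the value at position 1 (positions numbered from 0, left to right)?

#

..#...#..######...#.
####.####.####.#.##.
position 1 holds #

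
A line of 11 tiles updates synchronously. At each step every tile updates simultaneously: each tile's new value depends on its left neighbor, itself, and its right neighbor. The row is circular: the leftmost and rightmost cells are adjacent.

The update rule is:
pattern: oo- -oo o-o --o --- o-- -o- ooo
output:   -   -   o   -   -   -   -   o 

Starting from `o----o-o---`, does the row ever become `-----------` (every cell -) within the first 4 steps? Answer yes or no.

------o----
-----------
all cells are - at step 2

yes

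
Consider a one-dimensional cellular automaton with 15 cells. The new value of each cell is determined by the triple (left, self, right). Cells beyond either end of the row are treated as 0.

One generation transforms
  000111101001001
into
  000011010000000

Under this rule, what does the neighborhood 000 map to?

0

At position 0 the neighborhood is 000; the next row has 0 there.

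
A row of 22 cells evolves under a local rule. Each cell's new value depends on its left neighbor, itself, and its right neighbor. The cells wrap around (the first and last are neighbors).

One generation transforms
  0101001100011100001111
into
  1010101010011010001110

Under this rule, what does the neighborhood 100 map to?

1

At position 4 the neighborhood is 100; the next row has 1 there.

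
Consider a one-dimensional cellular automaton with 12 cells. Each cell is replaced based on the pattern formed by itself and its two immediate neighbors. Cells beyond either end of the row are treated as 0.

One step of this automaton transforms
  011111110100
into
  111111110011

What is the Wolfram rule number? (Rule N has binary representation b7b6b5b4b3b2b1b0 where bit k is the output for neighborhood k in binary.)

219

position 2: 111 → 1  (bit 7 = 1)
position 7: 110 → 1  (bit 6 = 1)
position 8: 101 → 0  (bit 5 = 0)
position 10: 100 → 1  (bit 4 = 1)
position 1: 011 → 1  (bit 3 = 1)
position 9: 010 → 0  (bit 2 = 0)
position 0: 001 → 1  (bit 1 = 1)
position 11: 000 → 1  (bit 0 = 1)
bits b7..b0 = 11011011 = 219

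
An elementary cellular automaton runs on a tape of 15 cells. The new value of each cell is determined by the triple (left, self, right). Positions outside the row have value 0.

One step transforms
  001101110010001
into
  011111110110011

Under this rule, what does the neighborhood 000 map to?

At position 0 the neighborhood is 000; the next row has 0 there.

0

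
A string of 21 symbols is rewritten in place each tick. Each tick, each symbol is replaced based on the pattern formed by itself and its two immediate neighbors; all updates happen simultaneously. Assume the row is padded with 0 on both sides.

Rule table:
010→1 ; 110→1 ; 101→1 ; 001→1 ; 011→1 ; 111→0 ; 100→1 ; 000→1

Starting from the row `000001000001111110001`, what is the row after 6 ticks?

100000000001111110001

111111111111000011111
100000000001111110001
111111111111000011111  (repeats tick 1; period 2)
tick 6: 100000000001111110001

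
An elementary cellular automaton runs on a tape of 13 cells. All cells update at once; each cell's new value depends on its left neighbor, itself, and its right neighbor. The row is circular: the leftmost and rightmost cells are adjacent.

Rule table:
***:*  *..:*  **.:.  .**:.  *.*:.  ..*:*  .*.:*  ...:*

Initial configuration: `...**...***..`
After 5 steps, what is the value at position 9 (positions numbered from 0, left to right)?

***..***.*.**
**.**.*..*..*
*.....******.
******.****..
.****...**.**
position 9 holds *

*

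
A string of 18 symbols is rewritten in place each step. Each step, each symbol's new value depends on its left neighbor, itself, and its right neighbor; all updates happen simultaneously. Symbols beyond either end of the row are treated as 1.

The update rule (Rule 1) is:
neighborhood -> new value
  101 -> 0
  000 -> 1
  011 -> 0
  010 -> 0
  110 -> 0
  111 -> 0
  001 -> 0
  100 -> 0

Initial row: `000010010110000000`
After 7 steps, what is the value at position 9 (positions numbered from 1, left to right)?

011000000000111110
000011111110000000
011000000000111110  (repeats step 1; period 2)
step 7: 011000000000111110
position 9 holds 0

0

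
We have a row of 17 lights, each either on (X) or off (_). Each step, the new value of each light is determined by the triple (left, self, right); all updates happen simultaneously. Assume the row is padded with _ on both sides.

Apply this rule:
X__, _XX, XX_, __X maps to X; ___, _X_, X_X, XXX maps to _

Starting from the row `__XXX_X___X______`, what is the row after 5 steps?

step 1: _XX_X__X_X_X_____
step 2: XXX__XX_____X____
step 3: X_XXXXXX___X_X___
step 4: __X____XX_X___X__
step 5: _X_X__XXX__X_X_X_

_X_X__XXX__X_X_X_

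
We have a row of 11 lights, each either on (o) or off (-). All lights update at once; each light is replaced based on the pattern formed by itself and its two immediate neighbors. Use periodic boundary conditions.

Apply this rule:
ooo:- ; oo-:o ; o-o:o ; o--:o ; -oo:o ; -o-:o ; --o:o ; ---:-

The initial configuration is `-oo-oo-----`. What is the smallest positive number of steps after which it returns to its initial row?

ooooooo----
o-----oo--o
oo---oooooo
-oo-oo-----

4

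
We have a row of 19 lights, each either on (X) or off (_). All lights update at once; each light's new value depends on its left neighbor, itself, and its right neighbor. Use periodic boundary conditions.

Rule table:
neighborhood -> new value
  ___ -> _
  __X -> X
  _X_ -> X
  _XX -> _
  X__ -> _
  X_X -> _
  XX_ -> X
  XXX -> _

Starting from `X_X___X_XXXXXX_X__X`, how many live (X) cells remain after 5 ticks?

X_X__XX______X_X_X_
X_X_X_X_____XX_X_X_
X_X_X_X____X_X_X_X_
X_X_X_X___XX_X_X_X_
X_X_X_X__X_X_X_X_X_
count of X: 9

9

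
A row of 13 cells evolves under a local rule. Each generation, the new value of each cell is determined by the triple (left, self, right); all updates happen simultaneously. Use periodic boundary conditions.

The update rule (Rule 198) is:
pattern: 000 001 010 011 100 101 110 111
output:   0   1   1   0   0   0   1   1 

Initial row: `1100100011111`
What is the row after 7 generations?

1101100101111
1100101100111
1101100101011
1100101101001
1101100101010
0100101101010
1101100101010

1101100101010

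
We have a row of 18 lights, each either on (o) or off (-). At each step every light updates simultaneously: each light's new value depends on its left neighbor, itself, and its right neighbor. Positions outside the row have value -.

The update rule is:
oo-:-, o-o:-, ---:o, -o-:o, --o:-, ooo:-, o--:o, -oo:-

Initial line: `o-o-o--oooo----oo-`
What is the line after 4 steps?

o----oooo----ooo-o

step 1: o-o-oo-----ooo---o
step 2: o-o---oooo----oo-o
step 3: o-ooo-----ooo----o
step 4: o----oooo----ooo-o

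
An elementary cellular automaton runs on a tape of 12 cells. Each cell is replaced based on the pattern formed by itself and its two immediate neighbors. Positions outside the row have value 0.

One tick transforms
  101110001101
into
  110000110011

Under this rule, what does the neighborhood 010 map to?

At position 0 the neighborhood is 010; the next row has 1 there.

1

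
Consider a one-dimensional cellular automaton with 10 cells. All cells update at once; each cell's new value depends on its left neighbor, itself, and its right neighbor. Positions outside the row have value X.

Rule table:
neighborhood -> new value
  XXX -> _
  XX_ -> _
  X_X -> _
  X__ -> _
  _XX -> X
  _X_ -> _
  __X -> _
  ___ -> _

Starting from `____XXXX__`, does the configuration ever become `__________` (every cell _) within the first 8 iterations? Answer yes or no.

yes

____X_____
__________
all cells are _ at iteration 2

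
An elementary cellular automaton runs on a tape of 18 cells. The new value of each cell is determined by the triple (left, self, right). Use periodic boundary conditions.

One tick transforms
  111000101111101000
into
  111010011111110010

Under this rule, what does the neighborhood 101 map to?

1

At position 7 the neighborhood is 101; the next row has 1 there.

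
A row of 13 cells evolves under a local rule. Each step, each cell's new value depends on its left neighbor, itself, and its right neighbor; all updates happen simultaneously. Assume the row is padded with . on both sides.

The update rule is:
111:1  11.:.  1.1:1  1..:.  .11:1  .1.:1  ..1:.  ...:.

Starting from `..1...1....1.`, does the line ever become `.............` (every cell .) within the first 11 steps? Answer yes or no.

..1...1....1.  (fixed point — unchanged through step 11)
step 11 is ..1...1....1., still not uniform .

no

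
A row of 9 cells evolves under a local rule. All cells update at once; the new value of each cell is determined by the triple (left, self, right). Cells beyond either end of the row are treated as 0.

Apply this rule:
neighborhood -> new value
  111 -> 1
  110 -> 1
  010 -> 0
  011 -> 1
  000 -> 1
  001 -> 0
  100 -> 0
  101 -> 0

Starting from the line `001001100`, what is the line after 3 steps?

101101101

100001101
001101100
101101101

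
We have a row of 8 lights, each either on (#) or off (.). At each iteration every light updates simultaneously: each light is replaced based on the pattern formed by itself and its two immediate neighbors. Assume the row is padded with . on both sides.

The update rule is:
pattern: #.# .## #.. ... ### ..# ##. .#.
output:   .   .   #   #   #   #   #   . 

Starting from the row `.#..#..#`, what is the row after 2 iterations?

#.##.##.
...#..##

...#..##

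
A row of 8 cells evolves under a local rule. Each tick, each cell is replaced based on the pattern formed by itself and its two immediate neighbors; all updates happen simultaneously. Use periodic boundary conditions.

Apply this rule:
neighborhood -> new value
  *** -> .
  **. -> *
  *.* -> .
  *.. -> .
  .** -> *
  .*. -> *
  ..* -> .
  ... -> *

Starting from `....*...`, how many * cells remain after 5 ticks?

4

tick 1: ***.*.**
tick 2: ..*.*.*.
tick 3: *.*.*.*.
tick 4: *.*.*.*.  (fixed point — unchanged through tick 5)
count of *: 4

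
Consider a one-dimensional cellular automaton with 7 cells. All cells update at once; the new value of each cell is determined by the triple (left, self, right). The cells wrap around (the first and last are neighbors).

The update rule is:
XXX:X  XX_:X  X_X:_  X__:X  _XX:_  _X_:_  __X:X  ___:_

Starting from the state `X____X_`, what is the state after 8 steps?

_X____X

_X__X__
X_XX_X_
___X___
__X_X__
_X___X_
X_X_X_X
X______
_X____X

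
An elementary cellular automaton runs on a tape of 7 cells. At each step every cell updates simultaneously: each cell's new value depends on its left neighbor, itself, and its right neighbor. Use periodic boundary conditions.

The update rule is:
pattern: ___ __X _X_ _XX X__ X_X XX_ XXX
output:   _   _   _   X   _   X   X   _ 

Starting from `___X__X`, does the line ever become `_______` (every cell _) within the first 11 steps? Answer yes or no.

_______
all cells are _ at step 1

yes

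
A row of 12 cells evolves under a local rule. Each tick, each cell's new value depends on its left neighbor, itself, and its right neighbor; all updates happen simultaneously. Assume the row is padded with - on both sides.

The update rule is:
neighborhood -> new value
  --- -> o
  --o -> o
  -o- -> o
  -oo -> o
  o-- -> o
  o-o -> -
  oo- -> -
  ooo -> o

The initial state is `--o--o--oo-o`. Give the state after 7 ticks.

ooo--oo--oo-

ooooooooo--o
oooooooo-ooo
ooooooo--oo-
oooooo-ooo-o
ooooo--oo--o
oooo-ooo-ooo
ooo--oo--oo-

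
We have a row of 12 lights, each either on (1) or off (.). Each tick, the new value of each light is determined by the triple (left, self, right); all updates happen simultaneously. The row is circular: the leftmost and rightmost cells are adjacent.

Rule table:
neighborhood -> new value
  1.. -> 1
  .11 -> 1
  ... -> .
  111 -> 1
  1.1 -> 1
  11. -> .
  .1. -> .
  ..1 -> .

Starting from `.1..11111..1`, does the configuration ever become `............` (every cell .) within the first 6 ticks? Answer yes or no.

no

tick 1: 1.1.1111.1..
tick 2: .1.1111.1.1.
tick 3: ..1111.1.1.1
tick 4: 1.111.1.1.1.
tick 5: .111.1.1.1.1
tick 6: 111.1.1.1.1.
tick 6 is 111.1.1.1.1., still not uniform .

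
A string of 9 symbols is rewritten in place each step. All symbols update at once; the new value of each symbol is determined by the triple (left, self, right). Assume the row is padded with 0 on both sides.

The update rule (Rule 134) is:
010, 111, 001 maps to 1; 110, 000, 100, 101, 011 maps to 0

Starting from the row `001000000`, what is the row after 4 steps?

100000000

011000000
100000000
100000000  (fixed point — unchanged through step 4)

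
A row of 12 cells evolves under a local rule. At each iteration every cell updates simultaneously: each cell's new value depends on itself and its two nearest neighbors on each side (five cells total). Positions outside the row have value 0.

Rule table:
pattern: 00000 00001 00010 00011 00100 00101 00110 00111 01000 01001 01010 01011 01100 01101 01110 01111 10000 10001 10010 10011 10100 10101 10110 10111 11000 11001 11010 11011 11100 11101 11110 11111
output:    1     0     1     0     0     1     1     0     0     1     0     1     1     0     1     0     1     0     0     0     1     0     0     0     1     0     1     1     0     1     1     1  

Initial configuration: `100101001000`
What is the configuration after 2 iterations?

110010110011

010101100011
110010110011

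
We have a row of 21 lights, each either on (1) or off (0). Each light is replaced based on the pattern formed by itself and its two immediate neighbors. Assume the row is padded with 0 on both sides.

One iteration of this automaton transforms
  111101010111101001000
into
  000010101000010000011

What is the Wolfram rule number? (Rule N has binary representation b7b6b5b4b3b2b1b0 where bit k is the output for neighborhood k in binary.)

position 1: 111 → 0  (bit 7 = 0)
position 3: 110 → 0  (bit 6 = 0)
position 4: 101 → 1  (bit 5 = 1)
position 15: 100 → 0  (bit 4 = 0)
position 0: 011 → 0  (bit 3 = 0)
position 5: 010 → 0  (bit 2 = 0)
position 16: 001 → 0  (bit 1 = 0)
position 19: 000 → 1  (bit 0 = 1)
bits b7..b0 = 00100001 = 33

33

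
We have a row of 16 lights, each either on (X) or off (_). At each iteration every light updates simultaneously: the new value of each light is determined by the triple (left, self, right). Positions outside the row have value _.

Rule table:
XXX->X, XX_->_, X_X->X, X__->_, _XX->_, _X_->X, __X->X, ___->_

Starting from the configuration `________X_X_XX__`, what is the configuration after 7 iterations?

_______XXXXX____
______X_XXX_____
_____XXX_X______
____X_X_XX______
___XXXXX________
__X_XXX_________
_XXX_X__________

_XXX_X__________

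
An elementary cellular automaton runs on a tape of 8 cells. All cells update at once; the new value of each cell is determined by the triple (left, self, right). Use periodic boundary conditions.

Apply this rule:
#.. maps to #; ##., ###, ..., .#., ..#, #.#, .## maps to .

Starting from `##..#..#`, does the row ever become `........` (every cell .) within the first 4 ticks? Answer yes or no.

tick 1: ..#..#..
tick 2: ...#..#.
tick 3: ....#..#
tick 4: #....#..
tick 4 is #....#.., still not uniform .

no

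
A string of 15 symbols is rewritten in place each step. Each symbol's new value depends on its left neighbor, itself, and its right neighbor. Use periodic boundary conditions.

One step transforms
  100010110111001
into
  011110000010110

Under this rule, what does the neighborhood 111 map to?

At position 10 the neighborhood is 111; the next row has 1 there.

1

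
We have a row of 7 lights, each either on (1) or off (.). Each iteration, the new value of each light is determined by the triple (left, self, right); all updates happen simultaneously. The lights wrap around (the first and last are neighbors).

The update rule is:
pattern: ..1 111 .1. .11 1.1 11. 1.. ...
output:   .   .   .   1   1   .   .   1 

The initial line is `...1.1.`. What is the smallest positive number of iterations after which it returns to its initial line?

11..1..
1......
..1111.
1.1....
.1..11.
....1..
111...1
....1.1
.11..1.
.1.....
...1111
.1.1...
..1..11
.....1.
1111...
1....1.
..11..1
..1....
1...111
..1.1..
1..1..1
......1
.1111..
.1....1
1..11..
...1...
11...11
...1.1.

28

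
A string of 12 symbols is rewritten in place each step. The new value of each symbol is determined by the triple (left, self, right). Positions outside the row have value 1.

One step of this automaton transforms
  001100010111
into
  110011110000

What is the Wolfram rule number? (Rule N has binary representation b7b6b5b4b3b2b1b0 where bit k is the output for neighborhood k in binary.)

23

position 10: 111 → 0  (bit 7 = 0)
position 3: 110 → 0  (bit 6 = 0)
position 8: 101 → 0  (bit 5 = 0)
position 0: 100 → 1  (bit 4 = 1)
position 2: 011 → 0  (bit 3 = 0)
position 7: 010 → 1  (bit 2 = 1)
position 1: 001 → 1  (bit 1 = 1)
position 5: 000 → 1  (bit 0 = 1)
bits b7..b0 = 00010111 = 23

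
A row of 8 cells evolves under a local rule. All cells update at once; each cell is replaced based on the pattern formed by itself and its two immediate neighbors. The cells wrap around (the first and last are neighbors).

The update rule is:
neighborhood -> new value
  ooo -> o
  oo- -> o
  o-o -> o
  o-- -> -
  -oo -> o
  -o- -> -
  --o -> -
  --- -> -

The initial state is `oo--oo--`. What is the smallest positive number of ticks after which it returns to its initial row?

tick 1: oo--oo--

1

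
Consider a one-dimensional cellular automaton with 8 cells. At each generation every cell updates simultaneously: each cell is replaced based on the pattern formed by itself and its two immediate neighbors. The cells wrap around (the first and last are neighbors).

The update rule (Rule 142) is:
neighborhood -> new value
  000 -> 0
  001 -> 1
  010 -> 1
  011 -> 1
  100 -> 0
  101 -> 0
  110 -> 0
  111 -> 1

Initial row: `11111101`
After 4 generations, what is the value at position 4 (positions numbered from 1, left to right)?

11111001
11110011
11100111
11001111
position 4 holds 0

0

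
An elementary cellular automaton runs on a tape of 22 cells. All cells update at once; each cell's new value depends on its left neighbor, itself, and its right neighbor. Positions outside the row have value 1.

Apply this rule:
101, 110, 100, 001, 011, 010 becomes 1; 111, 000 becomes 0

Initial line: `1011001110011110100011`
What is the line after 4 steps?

1111111011110011110110
0000001110011110011111
1000011011110011110000
1100111110011110011001

1100111110011110011001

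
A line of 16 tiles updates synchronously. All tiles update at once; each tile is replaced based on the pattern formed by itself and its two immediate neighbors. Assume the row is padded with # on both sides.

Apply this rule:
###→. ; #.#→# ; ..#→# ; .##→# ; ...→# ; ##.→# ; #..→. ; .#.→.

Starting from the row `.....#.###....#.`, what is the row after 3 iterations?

.####.##.#.###.#
##..#####.##.###
.#.##...######..

.#.##...######..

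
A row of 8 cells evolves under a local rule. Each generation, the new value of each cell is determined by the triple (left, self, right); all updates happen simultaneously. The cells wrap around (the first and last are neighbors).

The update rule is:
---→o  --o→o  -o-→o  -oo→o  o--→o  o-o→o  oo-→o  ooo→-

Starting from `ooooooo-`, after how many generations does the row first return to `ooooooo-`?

o-----oo
ooooooo-

2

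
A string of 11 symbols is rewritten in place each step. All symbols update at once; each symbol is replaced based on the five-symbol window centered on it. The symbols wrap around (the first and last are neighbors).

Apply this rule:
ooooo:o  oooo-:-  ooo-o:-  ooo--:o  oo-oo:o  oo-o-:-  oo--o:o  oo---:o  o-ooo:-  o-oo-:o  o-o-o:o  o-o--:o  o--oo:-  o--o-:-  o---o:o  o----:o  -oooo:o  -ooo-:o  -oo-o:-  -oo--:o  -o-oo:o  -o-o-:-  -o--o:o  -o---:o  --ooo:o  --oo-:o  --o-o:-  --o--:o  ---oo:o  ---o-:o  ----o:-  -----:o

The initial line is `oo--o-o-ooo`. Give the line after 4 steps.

o-o-oo-o--o

-oo---oo-oo
ooooooo-oo-
-oooo--oo-o
o-o-oo-o--o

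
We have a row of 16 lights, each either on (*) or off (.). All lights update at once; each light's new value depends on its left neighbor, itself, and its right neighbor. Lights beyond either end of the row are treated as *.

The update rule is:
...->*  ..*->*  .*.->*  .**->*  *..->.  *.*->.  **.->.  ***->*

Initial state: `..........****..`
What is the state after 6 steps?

.************..*
.***********..**
.**********..***
.*********..****
.********..*****
.*******..******

.*******..******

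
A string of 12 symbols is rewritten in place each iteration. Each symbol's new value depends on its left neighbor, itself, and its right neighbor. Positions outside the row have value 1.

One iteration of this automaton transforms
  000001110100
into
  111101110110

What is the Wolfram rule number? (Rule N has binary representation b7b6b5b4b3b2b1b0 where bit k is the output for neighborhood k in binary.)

position 6: 111 → 1  (bit 7 = 1)
position 7: 110 → 1  (bit 6 = 1)
position 8: 101 → 0  (bit 5 = 0)
position 0: 100 → 1  (bit 4 = 1)
position 5: 011 → 1  (bit 3 = 1)
position 9: 010 → 1  (bit 2 = 1)
position 4: 001 → 0  (bit 1 = 0)
position 1: 000 → 1  (bit 0 = 1)
bits b7..b0 = 11011101 = 221

221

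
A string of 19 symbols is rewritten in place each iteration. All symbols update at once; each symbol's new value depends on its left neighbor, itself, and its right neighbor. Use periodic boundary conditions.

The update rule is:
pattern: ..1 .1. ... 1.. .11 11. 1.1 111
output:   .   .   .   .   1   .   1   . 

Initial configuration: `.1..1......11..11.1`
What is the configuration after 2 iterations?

1..........1...1.1.
................1.1

................1.1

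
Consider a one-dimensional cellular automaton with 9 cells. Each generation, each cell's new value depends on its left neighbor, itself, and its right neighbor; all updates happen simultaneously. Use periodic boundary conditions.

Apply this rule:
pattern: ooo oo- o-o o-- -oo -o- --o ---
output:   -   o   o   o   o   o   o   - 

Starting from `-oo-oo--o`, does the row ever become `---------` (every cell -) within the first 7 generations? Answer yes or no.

yes

ooooooooo
---------
all cells are - at generation 2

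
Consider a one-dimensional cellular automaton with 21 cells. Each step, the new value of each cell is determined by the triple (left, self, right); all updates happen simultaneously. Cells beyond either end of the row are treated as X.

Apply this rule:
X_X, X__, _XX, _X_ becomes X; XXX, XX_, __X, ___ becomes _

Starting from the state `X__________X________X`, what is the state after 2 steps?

XXX________X_X______X

_X_________XX_______X
XXX________X_X______X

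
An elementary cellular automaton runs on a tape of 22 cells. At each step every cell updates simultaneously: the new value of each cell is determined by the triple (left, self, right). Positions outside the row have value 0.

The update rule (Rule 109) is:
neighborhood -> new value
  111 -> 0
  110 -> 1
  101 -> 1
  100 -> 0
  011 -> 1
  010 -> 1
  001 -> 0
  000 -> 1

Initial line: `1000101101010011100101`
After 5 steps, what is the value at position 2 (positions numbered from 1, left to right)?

1

1010111111110010100111
1111100000010011100101
1000101111010010100111
1010111001110011100101
1111101001010010100111
position 2 holds 1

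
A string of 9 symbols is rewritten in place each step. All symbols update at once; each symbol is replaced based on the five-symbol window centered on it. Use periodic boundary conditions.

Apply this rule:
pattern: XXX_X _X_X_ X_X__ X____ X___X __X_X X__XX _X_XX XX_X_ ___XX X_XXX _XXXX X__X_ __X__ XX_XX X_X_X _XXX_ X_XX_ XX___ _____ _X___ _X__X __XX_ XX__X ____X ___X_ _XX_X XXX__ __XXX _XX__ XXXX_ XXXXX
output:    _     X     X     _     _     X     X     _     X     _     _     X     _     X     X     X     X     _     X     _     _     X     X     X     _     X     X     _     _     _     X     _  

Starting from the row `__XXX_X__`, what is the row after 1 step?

___X_XX__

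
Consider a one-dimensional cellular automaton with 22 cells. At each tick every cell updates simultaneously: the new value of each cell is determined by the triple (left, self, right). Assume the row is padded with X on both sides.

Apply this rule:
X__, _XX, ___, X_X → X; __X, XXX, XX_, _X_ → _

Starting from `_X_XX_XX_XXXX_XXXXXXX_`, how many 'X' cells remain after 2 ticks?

15

X_XX_XX_XX___XX______X
_XX_XX_XX_XX_X_XXXXX_X
count of X: 15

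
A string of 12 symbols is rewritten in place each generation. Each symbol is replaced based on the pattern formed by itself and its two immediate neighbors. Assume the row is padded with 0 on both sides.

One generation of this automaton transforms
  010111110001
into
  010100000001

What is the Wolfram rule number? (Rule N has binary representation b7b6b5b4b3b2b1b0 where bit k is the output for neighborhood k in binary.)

position 4: 111 → 0  (bit 7 = 0)
position 7: 110 → 0  (bit 6 = 0)
position 2: 101 → 0  (bit 5 = 0)
position 8: 100 → 0  (bit 4 = 0)
position 3: 011 → 1  (bit 3 = 1)
position 1: 010 → 1  (bit 2 = 1)
position 0: 001 → 0  (bit 1 = 0)
position 9: 000 → 0  (bit 0 = 0)
bits b7..b0 = 00001100 = 12

12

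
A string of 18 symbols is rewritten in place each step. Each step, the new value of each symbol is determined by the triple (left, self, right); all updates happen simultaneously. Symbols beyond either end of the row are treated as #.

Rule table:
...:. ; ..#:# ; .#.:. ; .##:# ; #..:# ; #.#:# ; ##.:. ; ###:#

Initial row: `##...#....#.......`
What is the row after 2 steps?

.#.#.#.##.#.#...##

step 1: #.#.#.#..#.#.....#
step 2: .#.#.#.##.#.#...##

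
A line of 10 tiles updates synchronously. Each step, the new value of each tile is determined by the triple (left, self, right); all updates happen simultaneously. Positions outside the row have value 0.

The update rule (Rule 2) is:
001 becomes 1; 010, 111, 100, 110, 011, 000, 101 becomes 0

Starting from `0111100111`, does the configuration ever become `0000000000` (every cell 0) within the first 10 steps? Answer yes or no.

yes

1000001000
0000010000
0000100000
0001000000
0010000000
0100000000
1000000000
0000000000
all cells are 0 at step 8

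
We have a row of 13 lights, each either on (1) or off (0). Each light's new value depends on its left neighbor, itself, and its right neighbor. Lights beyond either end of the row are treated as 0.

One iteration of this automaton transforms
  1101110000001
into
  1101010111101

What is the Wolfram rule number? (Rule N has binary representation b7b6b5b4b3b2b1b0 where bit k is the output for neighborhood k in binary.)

77

position 4: 111 → 0  (bit 7 = 0)
position 1: 110 → 1  (bit 6 = 1)
position 2: 101 → 0  (bit 5 = 0)
position 6: 100 → 0  (bit 4 = 0)
position 0: 011 → 1  (bit 3 = 1)
position 12: 010 → 1  (bit 2 = 1)
position 11: 001 → 0  (bit 1 = 0)
position 7: 000 → 1  (bit 0 = 1)
bits b7..b0 = 01001101 = 77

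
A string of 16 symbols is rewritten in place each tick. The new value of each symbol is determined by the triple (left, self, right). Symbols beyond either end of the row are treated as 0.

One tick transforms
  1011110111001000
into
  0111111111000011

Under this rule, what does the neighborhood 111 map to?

At position 3 the neighborhood is 111; the next row has 1 there.

1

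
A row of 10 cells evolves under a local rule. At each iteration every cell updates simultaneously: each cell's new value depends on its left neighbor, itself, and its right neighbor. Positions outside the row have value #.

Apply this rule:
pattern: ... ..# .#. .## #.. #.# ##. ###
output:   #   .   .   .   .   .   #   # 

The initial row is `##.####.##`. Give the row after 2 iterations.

##...##...

##..###..#
##...##...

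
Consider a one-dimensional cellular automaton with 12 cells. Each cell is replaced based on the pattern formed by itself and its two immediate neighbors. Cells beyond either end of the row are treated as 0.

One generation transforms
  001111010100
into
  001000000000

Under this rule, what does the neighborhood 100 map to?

At position 10 the neighborhood is 100; the next row has 0 there.

0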